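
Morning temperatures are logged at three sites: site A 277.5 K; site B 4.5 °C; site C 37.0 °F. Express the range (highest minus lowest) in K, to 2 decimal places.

site A: 277.5 K = 4.350 °C.
site C: 37.0 °F = 2.778 °C.
Spread: 4.500 − 2.778 = 1.722 °C.

1.72 K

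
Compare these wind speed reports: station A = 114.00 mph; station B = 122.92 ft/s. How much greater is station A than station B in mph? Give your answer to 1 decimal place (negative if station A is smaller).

station B: 122.92 ft/s = 83.809 mph.
Difference: 114.000 − 83.809 = 30.2 mph.

30.2 mph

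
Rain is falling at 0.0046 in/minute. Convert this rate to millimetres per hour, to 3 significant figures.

0.0046 in/minute × 25.4 mm/in × 60 minute/hour = 7.01 mm/hour.

7.01 mm/hour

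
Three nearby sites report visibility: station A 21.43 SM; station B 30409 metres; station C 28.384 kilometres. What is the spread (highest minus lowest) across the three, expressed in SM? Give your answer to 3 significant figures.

station B: 30409 m = 18.8953 SM.
station C: 28.384 km = 17.6370 SM.
Spread: 21.4300 − 17.6370 = 3.79 SM.

3.79 SM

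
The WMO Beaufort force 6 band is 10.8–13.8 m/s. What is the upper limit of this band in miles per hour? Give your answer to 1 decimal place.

30.9 mph

10.8–13.8 m/s × 2.237 = 24.2–30.9 mph.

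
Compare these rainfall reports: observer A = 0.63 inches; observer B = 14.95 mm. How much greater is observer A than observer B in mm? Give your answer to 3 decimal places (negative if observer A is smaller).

observer A: 0.63 in = 16.00200 mm.
Difference: 16.00200 − 14.95000 = 1.052 mm.

1.052 mm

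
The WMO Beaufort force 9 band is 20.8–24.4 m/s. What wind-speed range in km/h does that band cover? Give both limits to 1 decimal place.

74.9 to 87.8 km/h

20.8–24.4 m/s × 3.6 = 74.9–87.8 km/h.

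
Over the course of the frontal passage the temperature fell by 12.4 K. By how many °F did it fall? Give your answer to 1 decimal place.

22.3 °F

Converting a difference, only the 9/5 scale factor applies: Δ°F = 12.4 × 1.8 = 22.3 °F.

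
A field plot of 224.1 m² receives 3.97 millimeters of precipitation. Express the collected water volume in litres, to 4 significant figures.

1 mm over 1 m² is 1 L, so volume = 3.97 × 224.1 = 889.677 L ≈ 889.7 L.

889.7 litres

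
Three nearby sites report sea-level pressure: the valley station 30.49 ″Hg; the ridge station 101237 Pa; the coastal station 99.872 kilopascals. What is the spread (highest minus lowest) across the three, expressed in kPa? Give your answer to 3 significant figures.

3.38 kPa

the valley station: 30.49 inHg = 103.2510 kPa.
the ridge station: 101237 Pa = 101.2370 kPa.
Spread: 103.2510 − 99.8720 = 3.38 kPa.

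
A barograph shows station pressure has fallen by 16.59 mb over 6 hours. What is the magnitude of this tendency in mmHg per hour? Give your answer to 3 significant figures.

16.59 mb / 6 h × 0.750062 mmHg/mb = 2.07 mmHg/h.

2.07 mmHg per hour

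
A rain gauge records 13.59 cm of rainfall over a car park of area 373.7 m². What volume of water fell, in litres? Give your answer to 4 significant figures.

50790 litres

Depth: 13.59 cm × 10 = 135.9 mm.
1 mm over 1 m² is 1 L, so volume = 135.9 × 373.7 = 50785.83 L ≈ 50790 L.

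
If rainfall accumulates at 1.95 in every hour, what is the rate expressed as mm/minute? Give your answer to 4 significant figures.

1.95 in/hour × 25.4 mm/in × 0.0166667 hour/minute = 0.8255 mm/minute.

0.8255 mm/minute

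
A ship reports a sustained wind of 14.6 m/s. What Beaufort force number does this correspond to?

Beaufort force 7

14.6 m/s lies in the Beaufort 7 band (near gale, 13.9–17.1 m/s).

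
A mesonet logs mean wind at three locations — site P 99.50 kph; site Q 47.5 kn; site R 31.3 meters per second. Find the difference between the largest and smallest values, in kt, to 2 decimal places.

site P: 99.50 km/h = 53.7257 kt.
site R: 31.3 m/s = 60.8423 kt.
Spread: 60.8423 − 47.5000 = 13.34 kt.

13.34 kt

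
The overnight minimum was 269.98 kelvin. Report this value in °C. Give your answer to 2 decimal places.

-3.17 °C

°C = 269.98 − 273.15 = -3.17 °C.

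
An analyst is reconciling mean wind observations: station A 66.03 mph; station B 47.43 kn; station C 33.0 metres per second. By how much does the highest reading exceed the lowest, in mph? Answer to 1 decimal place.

station B: 47.43 kt = 54.581 mph.
station C: 33.0 m/s = 73.819 mph.
Spread: 73.819 − 54.581 = 19.2 mph.

19.2 mph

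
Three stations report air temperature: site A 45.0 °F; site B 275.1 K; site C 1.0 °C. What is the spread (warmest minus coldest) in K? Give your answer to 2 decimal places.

site A: 45.0 °F = 7.222 °C.
site B: 275.1 K = 1.950 °C.
Spread: 7.222 − 1.000 = 6.222 °C.

6.22 K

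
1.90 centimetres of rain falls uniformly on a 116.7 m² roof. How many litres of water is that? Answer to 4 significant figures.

Depth: 1.90 cm × 10 = 19 mm.
1 mm over 1 m² is 1 L, so volume = 19 × 116.7 = 2217.3 L ≈ 2217 L.

2217 litres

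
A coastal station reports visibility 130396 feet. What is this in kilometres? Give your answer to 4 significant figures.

1 ft = 0.0003048 km, so 130396 × 0.0003048 = 39.74 km.

39.74 km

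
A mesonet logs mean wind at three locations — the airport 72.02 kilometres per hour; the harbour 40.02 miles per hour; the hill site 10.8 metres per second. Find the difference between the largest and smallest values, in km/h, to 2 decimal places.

the harbour: 40.02 mph = 64.4059 km/h.
the hill site: 10.8 m/s = 38.8800 km/h.
Spread: 72.0200 − 38.8800 = 33.14 km/h.

33.14 km/h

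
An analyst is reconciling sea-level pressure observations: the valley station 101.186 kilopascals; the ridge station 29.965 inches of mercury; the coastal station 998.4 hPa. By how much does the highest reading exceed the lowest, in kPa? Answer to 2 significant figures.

the ridge station: 29.965 inHg = 101.473 kPa.
the coastal station: 998.4 hPa = 99.840 kPa.
Spread: 101.473 − 99.840 = 1.6 kPa.

1.6 kPa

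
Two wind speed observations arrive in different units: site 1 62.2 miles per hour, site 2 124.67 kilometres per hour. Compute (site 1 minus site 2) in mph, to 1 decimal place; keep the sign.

-15.3 mph

site 2: 124.67 km/h = 77.466 mph.
Difference: 62.200 − 77.466 = -15.3 mph.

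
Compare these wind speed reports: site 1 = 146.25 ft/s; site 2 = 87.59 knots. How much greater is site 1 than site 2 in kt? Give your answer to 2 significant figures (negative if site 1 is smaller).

-0.94 kt

site 1: 146.25 ft/s = 86.6508 kt.
Difference: 86.6508 − 87.5900 = -0.94 kt.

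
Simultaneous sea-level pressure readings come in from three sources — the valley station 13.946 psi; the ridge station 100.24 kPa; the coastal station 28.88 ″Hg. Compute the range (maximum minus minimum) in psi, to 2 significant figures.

the ridge station: 100.24 kPa = 14.5386 psi.
the coastal station: 28.88 inHg = 14.1845 psi.
Spread: 14.5386 − 13.9460 = 0.59 psi.

0.59 psi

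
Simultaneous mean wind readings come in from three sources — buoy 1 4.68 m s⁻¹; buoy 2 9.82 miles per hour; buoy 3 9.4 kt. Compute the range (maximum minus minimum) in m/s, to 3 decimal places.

buoy 2: 9.82 mph = 4.38993 m/s.
buoy 3: 9.4 kt = 4.83578 m/s.
Spread: 4.83578 − 4.38993 = 0.446 m/s.

0.446 m/s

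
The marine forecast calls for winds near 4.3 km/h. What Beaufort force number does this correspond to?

4.3 km/h = 1.2 m/s, which is Beaufort 1 (light air, 0.3–1.5 m/s).

Beaufort force 1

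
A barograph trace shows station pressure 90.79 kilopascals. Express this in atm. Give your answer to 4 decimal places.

0.8960 atm

1 kPa = 0.00986923 atm, so 90.79 × 0.00986923 = 0.8960 atm.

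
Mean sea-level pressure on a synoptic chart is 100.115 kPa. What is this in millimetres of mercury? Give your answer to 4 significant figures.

750.9 mmHg

1 kPa = 7.50062 mmHg, so 100.115 × 7.50062 = 750.9 mmHg.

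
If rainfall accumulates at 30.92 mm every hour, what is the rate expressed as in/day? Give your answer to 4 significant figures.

29.22 in/day

30.92 mm/hour × 0.0393701 in/mm × 24 hour/day = 29.22 in/day.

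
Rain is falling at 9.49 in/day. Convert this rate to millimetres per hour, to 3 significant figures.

10.0 mm/hour

9.49 in/day × 25.4 mm/in × 0.0416667 day/hour = 10.0 mm/hour.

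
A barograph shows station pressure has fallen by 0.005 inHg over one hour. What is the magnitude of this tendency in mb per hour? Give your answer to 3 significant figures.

0.005 inHg / 1 h × 33.8639 mb/inHg = 0.169 mb/h.

0.169 mb per hour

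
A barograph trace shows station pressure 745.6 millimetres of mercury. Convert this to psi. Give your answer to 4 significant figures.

14.42 psi

1 mmHg = 0.0193368 psi, so 745.6 × 0.0193368 = 14.42 psi.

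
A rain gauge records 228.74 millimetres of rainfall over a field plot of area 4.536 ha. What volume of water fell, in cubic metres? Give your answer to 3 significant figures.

Area: 4.536 ha = 45360 m².
1 mm over 1 m² is 1 L, so volume = 228.74 × 45360 = 10375646 L = 10400 m³.

10400 cubic metres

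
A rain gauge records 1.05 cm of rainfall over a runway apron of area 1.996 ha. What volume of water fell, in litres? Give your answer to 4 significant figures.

Depth: 1.05 cm × 10 = 10.5 mm.
Area: 1.996 ha = 19960 m².
1 mm over 1 m² is 1 L, so volume = 10.5 × 19960 = 209580 L ≈ 209600 L.

209600 litres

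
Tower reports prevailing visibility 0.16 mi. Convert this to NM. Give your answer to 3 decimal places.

1 SM = 0.868976 nmi, so 0.16 × 0.868976 = 0.139 nmi.

0.139 nmi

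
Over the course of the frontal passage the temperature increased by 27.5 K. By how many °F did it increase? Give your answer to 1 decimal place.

Converting a difference, only the 9/5 scale factor applies: Δ°F = 27.5 × 1.8 = 49.5 °F.

49.5 °F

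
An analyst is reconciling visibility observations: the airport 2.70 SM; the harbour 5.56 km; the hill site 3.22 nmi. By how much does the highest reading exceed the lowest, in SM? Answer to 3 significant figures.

1.01 SM

the harbour: 5.56 km = 3.4548 SM.
the hill site: 3.22 nmi = 3.7055 SM.
Spread: 3.7055 − 2.7000 = 1.01 SM.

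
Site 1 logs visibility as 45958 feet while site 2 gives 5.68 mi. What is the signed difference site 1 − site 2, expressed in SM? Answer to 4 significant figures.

3.024 SM

site 1: 45958 ft = 8.70417 SM.
Difference: 8.70417 − 5.68000 = 3.024 SM.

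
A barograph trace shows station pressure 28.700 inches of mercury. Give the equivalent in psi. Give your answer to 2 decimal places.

14.10 psi

1 inHg = 0.491154 psi, so 28.700 × 0.491154 = 14.10 psi.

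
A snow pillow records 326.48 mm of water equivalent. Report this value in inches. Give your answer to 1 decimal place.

1 mm = 0.0393701 in, so 326.48 × 0.0393701 = 12.9 in.

12.9 in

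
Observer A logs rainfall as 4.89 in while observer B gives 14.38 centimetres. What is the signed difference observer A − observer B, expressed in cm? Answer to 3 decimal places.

observer A: 4.89 in = 12.42060 cm.
Difference: 12.42060 − 14.38000 = -1.959 cm.

-1.959 cm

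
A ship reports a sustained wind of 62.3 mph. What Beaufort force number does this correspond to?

62.3 mph = 27.9 m/s, which is Beaufort 10 (storm, 24.5–28.4 m/s).

Beaufort force 10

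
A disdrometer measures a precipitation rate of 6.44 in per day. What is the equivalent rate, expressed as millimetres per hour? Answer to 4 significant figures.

6.816 mm/hour

6.44 in/day × 25.4 mm/in × 0.0416667 day/hour = 6.816 mm/hour.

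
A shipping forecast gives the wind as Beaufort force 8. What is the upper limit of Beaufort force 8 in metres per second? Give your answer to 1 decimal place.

Beaufort 8 (gale) spans 17.2–20.7 m/s.

20.7 m/s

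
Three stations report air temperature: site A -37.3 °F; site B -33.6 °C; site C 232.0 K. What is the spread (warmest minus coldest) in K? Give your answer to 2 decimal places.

7.55 K

site A: -37.3 °F = -38.500 °C.
site C: 232.0 K = -41.150 °C.
Spread: (-33.600) − (-41.150) = 7.550 °C.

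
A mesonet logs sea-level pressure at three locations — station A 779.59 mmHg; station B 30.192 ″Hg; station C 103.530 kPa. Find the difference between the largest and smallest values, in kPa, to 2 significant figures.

1.7 kPa

station A: 779.59 mmHg = 103.937 kPa.
station B: 30.192 inHg = 102.242 kPa.
Spread: 103.937 − 102.242 = 1.7 kPa.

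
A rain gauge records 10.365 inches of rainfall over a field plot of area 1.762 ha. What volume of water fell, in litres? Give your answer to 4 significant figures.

4639000 litres

Depth: 10.365 in × 25.4 = 263.271 mm.
Area: 1.762 ha = 17620 m².
1 mm over 1 m² is 1 L, so volume = 263.271 × 17620 = 4638835 L ≈ 4639000 L.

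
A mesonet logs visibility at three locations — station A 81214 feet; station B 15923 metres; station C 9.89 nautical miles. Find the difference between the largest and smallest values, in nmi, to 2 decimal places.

station A: 81214 ft = 13.3661 nmi.
station B: 15923 m = 8.5977 nmi.
Spread: 13.3661 − 8.5977 = 4.77 nmi.

4.77 nmi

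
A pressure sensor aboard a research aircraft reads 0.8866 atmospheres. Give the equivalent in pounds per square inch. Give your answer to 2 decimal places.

1 atm = 14.6959 psi, so 0.8866 × 14.6959 = 13.03 psi.

13.03 psi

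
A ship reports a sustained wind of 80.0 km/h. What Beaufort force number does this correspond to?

80.0 km/h = 22.2 m/s, which is Beaufort 9 (strong gale, 20.8–24.4 m/s).

Beaufort force 9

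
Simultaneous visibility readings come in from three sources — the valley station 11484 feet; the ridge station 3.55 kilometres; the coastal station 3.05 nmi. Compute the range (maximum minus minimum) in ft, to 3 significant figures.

7050 ft

the ridge station: 3.55 km = 11646.98 ft.
the coastal station: 3.05 nmi = 18532.15 ft.
Spread: 18532.15 − 11484.00 = 7050 ft.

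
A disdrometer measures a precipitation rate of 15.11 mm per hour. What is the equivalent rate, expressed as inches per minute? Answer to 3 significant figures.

15.11 mm/hour × 0.0393701 in/mm × 0.0166667 hour/minute = 0.00991 in/minute.

0.00991 in/minute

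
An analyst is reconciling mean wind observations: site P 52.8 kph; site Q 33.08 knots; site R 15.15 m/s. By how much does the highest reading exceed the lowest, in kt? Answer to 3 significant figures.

site P: 52.8 km/h = 28.5097 kt.
site R: 15.15 m/s = 29.4492 kt.
Spread: 33.0800 − 28.5097 = 4.57 kt.

4.57 kt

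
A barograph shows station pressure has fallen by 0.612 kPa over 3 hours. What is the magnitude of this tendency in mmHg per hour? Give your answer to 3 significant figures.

0.612 kPa / 3 h × 7.50062 mmHg/kPa = 1.53 mmHg/h.

1.53 mmHg per hour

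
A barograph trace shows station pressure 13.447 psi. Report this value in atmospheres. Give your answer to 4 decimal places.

1 psi = 0.068046 atm, so 13.447 × 0.068046 = 0.9150 atm.

0.9150 atm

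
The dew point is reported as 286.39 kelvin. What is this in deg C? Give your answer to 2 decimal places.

13.24 °C

°C = 286.39 − 273.15 = 13.24 °C.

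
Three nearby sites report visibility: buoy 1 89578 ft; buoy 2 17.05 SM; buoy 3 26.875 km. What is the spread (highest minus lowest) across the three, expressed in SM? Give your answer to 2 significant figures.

buoy 1: 89578 ft = 16.9655 SM.
buoy 3: 26.875 km = 16.6994 SM.
Spread: 17.0500 − 16.6994 = 0.35 SM.

0.35 SM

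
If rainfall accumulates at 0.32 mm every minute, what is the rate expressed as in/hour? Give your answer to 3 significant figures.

0.756 in/hour

0.32 mm/minute × 0.0393701 in/mm × 60 minute/hour = 0.756 in/hour.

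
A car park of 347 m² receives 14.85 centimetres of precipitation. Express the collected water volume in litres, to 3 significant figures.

Depth: 14.85 cm × 10 = 148.5 mm.
1 mm over 1 m² is 1 L, so volume = 148.5 × 347 = 51529.5 L ≈ 51500 L.

51500 litres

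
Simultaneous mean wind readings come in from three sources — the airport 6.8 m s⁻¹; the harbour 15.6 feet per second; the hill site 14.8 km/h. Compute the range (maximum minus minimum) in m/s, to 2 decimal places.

2.69 m/s

the harbour: 15.6 ft/s = 4.7549 m/s.
the hill site: 14.8 km/h = 4.1111 m/s.
Spread: 6.8000 − 4.1111 = 2.69 m/s.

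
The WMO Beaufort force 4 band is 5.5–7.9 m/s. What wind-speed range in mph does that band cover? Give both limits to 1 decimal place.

5.5–7.9 m/s × 2.237 = 12.3–17.7 mph.

12.3 to 17.7 mph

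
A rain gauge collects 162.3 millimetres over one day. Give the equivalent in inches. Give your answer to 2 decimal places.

1 mm = 0.0393701 in, so 162.3 × 0.0393701 = 6.39 in.

6.39 in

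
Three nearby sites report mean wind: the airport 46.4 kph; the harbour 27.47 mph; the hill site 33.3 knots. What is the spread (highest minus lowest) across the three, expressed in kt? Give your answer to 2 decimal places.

the airport: 46.4 km/h = 25.0540 kt.
the harbour: 27.47 mph = 23.8708 kt.
Spread: 33.3000 − 23.8708 = 9.43 kt.

9.43 kt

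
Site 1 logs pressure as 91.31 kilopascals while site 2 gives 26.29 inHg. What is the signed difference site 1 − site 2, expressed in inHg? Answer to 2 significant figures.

site 1: 91.31 kPa = 26.9638 inHg.
Difference: 26.9638 − 26.2900 = 0.67 inHg.

0.67 inHg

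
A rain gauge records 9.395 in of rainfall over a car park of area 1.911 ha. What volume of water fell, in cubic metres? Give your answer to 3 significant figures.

Depth: 9.395 in × 25.4 = 238.633 mm.
Area: 1.911 ha = 19110 m².
1 mm over 1 m² is 1 L, so volume = 238.633 × 19110 = 4560276.6 L = 4560 m³.

4560 cubic metres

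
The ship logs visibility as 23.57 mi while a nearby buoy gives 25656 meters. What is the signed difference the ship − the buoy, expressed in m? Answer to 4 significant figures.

12280 m

the ship: 23.57 SM = 37932.24 m.
Difference: 37932.24 − 25656.00 = 12280 m.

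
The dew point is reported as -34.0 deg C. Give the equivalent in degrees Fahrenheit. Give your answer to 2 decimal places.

-29.20 °F

°F = °C × 9/5 + 32 = -34.0 × 1.8 + 32 = -29.20 °F.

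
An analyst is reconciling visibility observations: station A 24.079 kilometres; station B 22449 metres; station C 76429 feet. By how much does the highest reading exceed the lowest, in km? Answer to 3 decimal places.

station B: 22449 m = 22.44900 km.
station C: 76429 ft = 23.29556 km.
Spread: 24.07900 − 22.44900 = 1.630 km.

1.630 km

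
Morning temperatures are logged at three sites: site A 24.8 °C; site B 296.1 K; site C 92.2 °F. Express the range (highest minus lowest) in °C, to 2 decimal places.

10.49 °C

site B: 296.1 K = 22.950 °C.
site C: 92.2 °F = 33.444 °C.
Spread: 33.444 − 22.950 = 10.494 °C.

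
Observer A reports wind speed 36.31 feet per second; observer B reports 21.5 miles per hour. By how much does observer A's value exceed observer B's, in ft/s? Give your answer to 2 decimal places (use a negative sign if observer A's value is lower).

4.78 ft/s

observer B: 21.5 mph = 31.5333 ft/s.
Difference: 36.3100 − 31.5333 = 4.78 ft/s.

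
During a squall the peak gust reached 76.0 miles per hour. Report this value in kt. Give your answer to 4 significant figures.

66.04 kt

1 mph = 0.868976 kt, so 76.0 × 0.868976 = 66.04 kt.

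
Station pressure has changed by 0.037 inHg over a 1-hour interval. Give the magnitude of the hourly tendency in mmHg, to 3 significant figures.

0.940 mmHg per hour

0.037 inHg / 1 h × 25.4 mmHg/inHg = 0.940 mmHg/h.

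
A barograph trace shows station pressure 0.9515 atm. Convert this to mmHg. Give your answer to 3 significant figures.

1 atm = 760 mmHg, so 0.9515 × 760 = 723 mmHg.

723 mmHg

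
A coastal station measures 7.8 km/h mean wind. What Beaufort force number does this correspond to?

Beaufort force 2

7.8 km/h = 2.2 m/s, which is Beaufort 2 (light breeze, 1.6–3.3 m/s).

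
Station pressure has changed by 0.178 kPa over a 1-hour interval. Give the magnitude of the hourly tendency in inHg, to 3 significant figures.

0.178 kPa / 1 h × 0.2953 inHg/kPa = 0.0526 inHg/h.

0.0526 inHg per hour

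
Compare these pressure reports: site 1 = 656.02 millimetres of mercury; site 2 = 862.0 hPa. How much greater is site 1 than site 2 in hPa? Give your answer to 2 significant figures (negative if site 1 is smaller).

site 1: 656.02 mmHg = 874.62 hPa.
Difference: 874.62 − 862.00 = 13 hPa.

13 hPa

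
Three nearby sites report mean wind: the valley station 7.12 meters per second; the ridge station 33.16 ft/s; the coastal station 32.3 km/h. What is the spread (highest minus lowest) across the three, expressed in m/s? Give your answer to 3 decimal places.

the ridge station: 33.16 ft/s = 10.10717 m/s.
the coastal station: 32.3 km/h = 8.97222 m/s.
Spread: 10.10717 − 7.12000 = 2.987 m/s.

2.987 m/s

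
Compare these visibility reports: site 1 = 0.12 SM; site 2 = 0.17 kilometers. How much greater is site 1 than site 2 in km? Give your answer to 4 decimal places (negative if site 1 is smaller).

0.0231 km

site 1: 0.12 SM = 0.193121 km.
Difference: 0.193121 − 0.170000 = 0.0231 km.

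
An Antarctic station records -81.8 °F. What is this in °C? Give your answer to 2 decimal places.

°C = (°F − 32) × 5/9 = (-81.8 − 32) / 1.8 = -63.22 °C.

-63.22 °C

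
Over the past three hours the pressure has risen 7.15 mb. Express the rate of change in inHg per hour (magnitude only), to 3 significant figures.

0.0704 inHg per hour

7.15 mb / 3 h × 0.02953 inHg/mb = 0.0704 inHg/h.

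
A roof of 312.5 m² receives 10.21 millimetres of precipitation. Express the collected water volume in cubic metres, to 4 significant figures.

1 mm over 1 m² is 1 L, so volume = 10.21 × 312.5 = 3190.625 L = 3.191 m³.

3.191 cubic metres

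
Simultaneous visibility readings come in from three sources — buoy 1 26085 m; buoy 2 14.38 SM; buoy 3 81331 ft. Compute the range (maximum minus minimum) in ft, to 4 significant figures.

9654 ft

buoy 1: 26085 m = 85580.71 ft.
buoy 2: 14.38 SM = 75926.40 ft.
Spread: 85580.71 − 75926.40 = 9654 ft.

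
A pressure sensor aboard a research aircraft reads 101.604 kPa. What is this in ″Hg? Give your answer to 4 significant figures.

30.00 inHg

1 kPa = 0.2953 inHg, so 101.604 × 0.2953 = 30.00 inHg.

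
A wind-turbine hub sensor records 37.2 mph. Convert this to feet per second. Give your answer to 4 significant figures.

54.56 ft/s

1 mph = 1.46667 ft/s, so 37.2 × 1.46667 = 54.56 ft/s.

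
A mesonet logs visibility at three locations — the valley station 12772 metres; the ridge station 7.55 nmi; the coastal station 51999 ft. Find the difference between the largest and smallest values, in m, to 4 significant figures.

3077 m

the ridge station: 7.55 nmi = 13982.60 m.
the coastal station: 51999 ft = 15849.30 m.
Spread: 15849.30 − 12772.00 = 3077 m.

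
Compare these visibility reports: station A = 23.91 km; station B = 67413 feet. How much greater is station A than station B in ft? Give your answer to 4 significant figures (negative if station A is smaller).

11030 ft

station A: 23.91 km = 78444.88 ft.
Difference: 78444.88 − 67413.00 = 11030 ft.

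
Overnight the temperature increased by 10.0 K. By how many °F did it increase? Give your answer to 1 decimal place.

18.0 °F

For a temperature change the 32° offset cancels: Δ°F = 10.0 × 1.8 = 18.0 °F.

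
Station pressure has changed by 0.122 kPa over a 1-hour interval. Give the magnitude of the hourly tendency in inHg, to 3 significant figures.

0.122 kPa / 1 h × 0.2953 inHg/kPa = 0.0360 inHg/h.

0.0360 inHg per hour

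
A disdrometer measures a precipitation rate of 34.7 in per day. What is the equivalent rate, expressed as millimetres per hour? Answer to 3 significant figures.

34.7 in/day × 25.4 mm/in × 0.0416667 day/hour = 36.7 mm/hour.

36.7 mm/hour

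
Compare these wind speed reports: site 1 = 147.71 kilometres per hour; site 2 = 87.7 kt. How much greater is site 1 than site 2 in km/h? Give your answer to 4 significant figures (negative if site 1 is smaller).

site 2: 87.7 kt = 162.4204 km/h.
Difference: 147.7100 − 162.4204 = -14.71 km/h.

-14.71 km/h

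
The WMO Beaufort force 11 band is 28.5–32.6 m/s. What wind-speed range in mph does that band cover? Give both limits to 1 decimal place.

63.8 to 72.9 mph

28.5–32.6 m/s × 2.237 = 63.8–72.9 mph.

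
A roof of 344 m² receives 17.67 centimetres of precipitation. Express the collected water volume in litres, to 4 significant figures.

60780 litres

Depth: 17.67 cm × 10 = 176.7 mm.
1 mm over 1 m² is 1 L, so volume = 176.7 × 344 = 60784.8 L ≈ 60780 L.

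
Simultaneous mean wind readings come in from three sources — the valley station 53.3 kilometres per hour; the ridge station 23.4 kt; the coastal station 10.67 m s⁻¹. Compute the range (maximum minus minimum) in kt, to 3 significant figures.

the valley station: 53.3 km/h = 28.7797 kt.
the coastal station: 10.67 m/s = 20.7408 kt.
Spread: 28.7797 − 20.7408 = 8.04 kt.

8.04 kt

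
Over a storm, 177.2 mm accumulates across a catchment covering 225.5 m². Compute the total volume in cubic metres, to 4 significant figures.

1 mm over 1 m² is 1 L, so volume = 177.2 × 225.5 = 39958.6 L = 39.96 m³.

39.96 cubic metres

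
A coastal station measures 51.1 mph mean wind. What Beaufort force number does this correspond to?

51.1 mph = 22.8 m/s, which is Beaufort 9 (strong gale, 20.8–24.4 m/s).

Beaufort force 9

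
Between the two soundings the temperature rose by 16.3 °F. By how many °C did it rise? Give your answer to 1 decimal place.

For a temperature change the 32° offset cancels: Δ°C = 16.3 × 0.5556 = 9.1 °C.

9.1 °C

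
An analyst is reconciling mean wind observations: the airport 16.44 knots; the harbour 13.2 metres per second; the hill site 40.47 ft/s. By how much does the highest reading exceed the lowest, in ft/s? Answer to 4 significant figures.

the airport: 16.44 kt = 27.7476 ft/s.
the harbour: 13.2 m/s = 43.3071 ft/s.
Spread: 43.3071 − 27.7476 = 15.56 ft/s.

15.56 ft/s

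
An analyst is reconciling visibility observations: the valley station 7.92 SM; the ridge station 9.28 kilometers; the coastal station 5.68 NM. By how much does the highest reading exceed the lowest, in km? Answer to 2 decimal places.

3.47 km

the valley station: 7.92 SM = 12.7460 km.
the coastal station: 5.68 nmi = 10.5194 km.
Spread: 12.7460 − 9.2800 = 3.47 km.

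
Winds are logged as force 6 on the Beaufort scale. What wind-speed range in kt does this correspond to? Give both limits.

Beaufort 6 (strong breeze) spans 22–27 knots.

22 to 27 kt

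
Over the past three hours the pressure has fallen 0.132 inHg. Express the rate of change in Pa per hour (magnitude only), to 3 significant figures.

0.132 inHg / 3 h × 3386.39 Pa/inHg = 149 Pa/h.

149 Pa per hour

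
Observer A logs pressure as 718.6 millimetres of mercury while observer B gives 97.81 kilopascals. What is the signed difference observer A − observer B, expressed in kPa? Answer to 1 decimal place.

observer A: 718.6 mmHg = 95.805 kPa.
Difference: 95.805 − 97.810 = -2.0 kPa.

-2.0 kPa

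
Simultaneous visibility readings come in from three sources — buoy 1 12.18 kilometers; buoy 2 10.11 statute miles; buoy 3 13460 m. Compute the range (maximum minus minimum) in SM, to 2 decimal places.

buoy 1: 12.18 km = 7.5683 SM.
buoy 3: 13460 m = 8.3637 SM.
Spread: 10.1100 − 7.5683 = 2.54 SM.

2.54 SM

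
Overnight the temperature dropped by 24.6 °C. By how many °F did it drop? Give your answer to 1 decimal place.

44.3 °F

Converting a difference, only the 9/5 scale factor applies: Δ°F = 24.6 × 1.8 = 44.3 °F.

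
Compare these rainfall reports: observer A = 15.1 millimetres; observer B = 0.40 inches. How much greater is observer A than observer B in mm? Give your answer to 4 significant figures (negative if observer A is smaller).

4.940 mm

observer B: 0.40 in = 10.16000 mm.
Difference: 15.10000 − 10.16000 = 4.940 mm.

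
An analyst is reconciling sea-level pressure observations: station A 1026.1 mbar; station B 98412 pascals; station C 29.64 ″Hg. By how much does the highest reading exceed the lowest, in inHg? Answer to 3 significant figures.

station A: 1026.1 mb = 30.3007 inHg.
station B: 98412 Pa = 29.0610 inHg.
Spread: 30.3007 − 29.0610 = 1.24 inHg.

1.24 inHg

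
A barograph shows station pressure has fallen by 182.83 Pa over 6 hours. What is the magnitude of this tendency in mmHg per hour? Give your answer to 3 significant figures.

182.83 Pa / 6 h × 0.00750062 mmHg/Pa = 0.229 mmHg/h.

0.229 mmHg per hour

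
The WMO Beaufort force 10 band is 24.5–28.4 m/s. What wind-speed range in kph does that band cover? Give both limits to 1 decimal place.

88.2 to 102.2 km/h

24.5–28.4 m/s × 3.6 = 88.2–102.2 km/h.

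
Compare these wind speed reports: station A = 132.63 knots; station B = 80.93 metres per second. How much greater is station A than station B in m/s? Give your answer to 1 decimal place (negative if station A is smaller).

-12.7 m/s

station A: 132.63 kt = 68.231 m/s.
Difference: 68.231 − 80.930 = -12.7 m/s.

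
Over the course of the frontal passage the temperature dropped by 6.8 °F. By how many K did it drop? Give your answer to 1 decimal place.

3.8 K

A change of 1 °C equals a change of 1.8 °F: ΔK = 6.8 × 0.5556 = 3.8 K.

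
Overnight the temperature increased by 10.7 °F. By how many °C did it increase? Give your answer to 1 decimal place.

5.9 °C

For a temperature change the 32° offset cancels: Δ°C = 10.7 × 0.5556 = 5.9 °C.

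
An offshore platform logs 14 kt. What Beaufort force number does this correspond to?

Beaufort force 4

14 kt lies in the Beaufort 4 band (moderate breeze, 11–16 kt).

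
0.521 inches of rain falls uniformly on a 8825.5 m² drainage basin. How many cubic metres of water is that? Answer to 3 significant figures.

117 cubic metres

Depth: 0.521 in × 25.4 = 13.2334 mm.
1 mm over 1 m² is 1 L, so volume = 13.2334 × 8825.5 = 116791.37 L = 117 m³.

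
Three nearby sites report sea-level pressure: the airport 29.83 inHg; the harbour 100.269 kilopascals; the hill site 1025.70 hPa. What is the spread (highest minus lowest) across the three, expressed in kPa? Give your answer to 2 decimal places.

2.30 kPa

the airport: 29.83 inHg = 101.0160 kPa.
the hill site: 1025.70 hPa = 102.5700 kPa.
Spread: 102.5700 − 100.2690 = 2.30 kPa.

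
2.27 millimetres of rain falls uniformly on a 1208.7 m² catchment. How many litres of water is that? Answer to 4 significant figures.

1 mm over 1 m² is 1 L, so volume = 2.27 × 1208.7 = 2743.749 L ≈ 2744 L.

2744 litres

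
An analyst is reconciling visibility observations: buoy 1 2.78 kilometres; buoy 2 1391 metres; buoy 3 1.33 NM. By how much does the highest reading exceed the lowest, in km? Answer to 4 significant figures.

buoy 2: 1391 m = 1.39100 km.
buoy 3: 1.33 nmi = 2.46316 km.
Spread: 2.78000 − 1.39100 = 1.389 km.

1.389 km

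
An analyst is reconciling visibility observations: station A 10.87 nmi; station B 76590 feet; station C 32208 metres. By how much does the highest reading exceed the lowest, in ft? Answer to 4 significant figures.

station A: 10.87 nmi = 66047.38 ft.
station C: 32208 m = 105669.29 ft.
Spread: 105669.29 − 66047.38 = 39620 ft.

39620 ft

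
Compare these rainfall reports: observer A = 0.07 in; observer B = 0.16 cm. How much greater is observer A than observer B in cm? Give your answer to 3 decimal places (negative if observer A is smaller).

observer A: 0.07 in = 0.17780 cm.
Difference: 0.17780 − 0.16000 = 0.018 cm.

0.018 cm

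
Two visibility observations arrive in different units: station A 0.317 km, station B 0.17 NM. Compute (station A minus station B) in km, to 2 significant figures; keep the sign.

0.0022 km

station B: 0.17 nmi = 0.314840 km.
Difference: 0.317000 − 0.314840 = 0.0022 km.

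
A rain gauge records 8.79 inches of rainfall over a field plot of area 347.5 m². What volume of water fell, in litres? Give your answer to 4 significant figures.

Depth: 8.79 in × 25.4 = 223.266 mm.
1 mm over 1 m² is 1 L, so volume = 223.266 × 347.5 = 77584.935 L ≈ 77580 L.

77580 litres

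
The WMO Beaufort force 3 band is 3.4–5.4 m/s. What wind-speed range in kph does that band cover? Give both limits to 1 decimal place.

12.2 to 19.4 km/h

3.4–5.4 m/s × 3.6 = 12.2–19.4 km/h.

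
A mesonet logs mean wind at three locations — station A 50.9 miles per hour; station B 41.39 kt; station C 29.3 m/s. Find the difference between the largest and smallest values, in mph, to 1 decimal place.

17.9 mph

station B: 41.39 kt = 47.631 mph.
station C: 29.3 m/s = 65.542 mph.
Spread: 65.542 − 47.631 = 17.9 mph.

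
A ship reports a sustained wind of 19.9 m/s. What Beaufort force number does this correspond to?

Beaufort force 8

19.9 m/s lies in the Beaufort 8 band (gale, 17.2–20.7 m/s).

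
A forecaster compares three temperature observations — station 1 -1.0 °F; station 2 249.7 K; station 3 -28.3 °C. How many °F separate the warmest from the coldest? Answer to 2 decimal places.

station 1: -1.0 °F = -18.333 °C.
station 2: 249.7 K = -23.450 °C.
Spread: (-18.333) − (-28.300) = 9.967 °C = 17.94 °F.

17.94 °F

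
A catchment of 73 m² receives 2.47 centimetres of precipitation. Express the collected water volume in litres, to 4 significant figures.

Depth: 2.47 cm × 10 = 24.7 mm.
1 mm over 1 m² is 1 L, so volume = 24.7 × 73 = 1803.1 L ≈ 1803 L.

1803 litres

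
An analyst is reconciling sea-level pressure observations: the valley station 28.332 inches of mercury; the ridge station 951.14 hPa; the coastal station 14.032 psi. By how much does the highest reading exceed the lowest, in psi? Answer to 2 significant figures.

the valley station: 28.332 inHg = 13.9154 psi.
the ridge station: 951.14 hPa = 13.7951 psi.
Spread: 14.0320 − 13.7951 = 0.24 psi.

0.24 psi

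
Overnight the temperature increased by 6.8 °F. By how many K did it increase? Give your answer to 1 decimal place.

A change of 1 °C equals a change of 1.8 °F: ΔK = 6.8 × 0.5556 = 3.8 K.

3.8 K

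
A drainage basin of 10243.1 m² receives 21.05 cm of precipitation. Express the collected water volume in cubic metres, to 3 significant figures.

2160 cubic metres

Depth: 21.05 cm × 10 = 210.5 mm.
1 mm over 1 m² is 1 L, so volume = 210.5 × 10243.1 = 2156172.6 L = 2160 m³.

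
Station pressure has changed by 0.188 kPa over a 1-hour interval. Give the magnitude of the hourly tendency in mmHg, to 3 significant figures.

0.188 kPa / 1 h × 7.50062 mmHg/kPa = 1.41 mmHg/h.

1.41 mmHg per hour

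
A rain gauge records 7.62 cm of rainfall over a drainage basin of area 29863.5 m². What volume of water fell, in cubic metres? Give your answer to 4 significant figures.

Depth: 7.62 cm × 10 = 76.2 mm.
1 mm over 1 m² is 1 L, so volume = 76.2 × 29863.5 = 2275598.7 L = 2276 m³.

2276 cubic metres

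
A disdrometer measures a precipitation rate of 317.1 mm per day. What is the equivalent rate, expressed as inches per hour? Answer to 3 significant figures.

317.1 mm/day × 0.0393701 in/mm × 0.0416667 day/hour = 0.520 in/hour.

0.520 in/hour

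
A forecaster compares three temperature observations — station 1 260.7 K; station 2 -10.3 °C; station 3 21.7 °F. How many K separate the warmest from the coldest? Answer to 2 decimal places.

station 1: 260.7 K = -12.450 °C.
station 3: 21.7 °F = -5.722 °C.
Spread: (-5.722) − (-12.450) = 6.728 °C.

6.73 K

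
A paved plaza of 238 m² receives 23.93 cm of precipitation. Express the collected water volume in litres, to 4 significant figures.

Depth: 23.93 cm × 10 = 239.3 mm.
1 mm over 1 m² is 1 L, so volume = 239.3 × 238 = 56953.4 L ≈ 56950 L.

56950 litres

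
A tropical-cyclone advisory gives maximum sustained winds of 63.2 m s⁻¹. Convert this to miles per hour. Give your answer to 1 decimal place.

1 m/s = 2.23694 mph, so 63.2 × 2.23694 = 141.4 mph.

141.4 mph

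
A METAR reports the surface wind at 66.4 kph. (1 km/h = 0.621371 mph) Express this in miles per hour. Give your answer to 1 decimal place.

1 km/h = 0.621371 mph, so 66.4 × 0.621371 = 41.3 mph.

41.3 mph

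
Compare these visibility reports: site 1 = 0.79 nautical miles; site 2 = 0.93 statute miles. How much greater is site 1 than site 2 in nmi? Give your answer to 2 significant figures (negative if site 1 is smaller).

site 2: 0.93 SM = 0.80815 nmi.
Difference: 0.79000 − 0.80815 = -0.018 nmi.

-0.018 nmi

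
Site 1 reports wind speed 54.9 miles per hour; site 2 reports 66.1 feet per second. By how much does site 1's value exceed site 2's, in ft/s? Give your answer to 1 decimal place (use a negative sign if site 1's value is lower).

14.4 ft/s

site 1: 54.9 mph = 80.520 ft/s.
Difference: 80.520 − 66.100 = 14.4 ft/s.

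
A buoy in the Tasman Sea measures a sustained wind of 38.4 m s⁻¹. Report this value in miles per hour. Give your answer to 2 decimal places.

1 m/s = 2.23694 mph, so 38.4 × 2.23694 = 85.90 mph.

85.90 mph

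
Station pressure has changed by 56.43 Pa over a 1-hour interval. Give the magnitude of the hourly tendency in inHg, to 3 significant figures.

56.43 Pa / 1 h × 0.0002953 inHg/Pa = 0.0167 inHg/h.

0.0167 inHg per hour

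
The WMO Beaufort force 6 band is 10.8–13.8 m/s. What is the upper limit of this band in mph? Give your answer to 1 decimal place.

10.8–13.8 m/s × 2.237 = 24.2–30.9 mph.

30.9 mph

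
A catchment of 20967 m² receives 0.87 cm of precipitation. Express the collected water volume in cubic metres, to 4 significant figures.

182.4 cubic metres

Depth: 0.87 cm × 10 = 8.7 mm.
1 mm over 1 m² is 1 L, so volume = 8.7 × 20967 = 182412.9 L = 182.4 m³.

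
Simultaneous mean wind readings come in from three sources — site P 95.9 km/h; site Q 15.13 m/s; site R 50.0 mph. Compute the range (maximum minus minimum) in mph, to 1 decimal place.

site P: 95.9 km/h = 59.589 mph.
site Q: 15.13 m/s = 33.845 mph.
Spread: 59.589 − 33.845 = 25.7 mph.

25.7 mph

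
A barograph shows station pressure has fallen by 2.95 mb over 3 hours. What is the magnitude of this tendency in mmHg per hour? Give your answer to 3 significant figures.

0.738 mmHg per hour

2.95 mb / 3 h × 0.750062 mmHg/mb = 0.738 mmHg/h.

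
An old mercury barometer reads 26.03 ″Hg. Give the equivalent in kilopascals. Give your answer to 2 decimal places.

88.15 kPa

1 inHg = 3.38639 kPa, so 26.03 × 3.38639 = 88.15 kPa.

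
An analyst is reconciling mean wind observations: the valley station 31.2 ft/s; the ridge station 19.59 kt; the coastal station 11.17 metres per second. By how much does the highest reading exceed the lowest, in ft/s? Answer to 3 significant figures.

the ridge station: 19.59 kt = 33.0642 ft/s.
the coastal station: 11.17 m/s = 36.6470 ft/s.
Spread: 36.6470 − 31.2000 = 5.45 ft/s.

5.45 ft/s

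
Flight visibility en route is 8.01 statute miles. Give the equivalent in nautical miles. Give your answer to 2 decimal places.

6.96 nmi

1 SM = 0.868976 nmi, so 8.01 × 0.868976 = 6.96 nmi.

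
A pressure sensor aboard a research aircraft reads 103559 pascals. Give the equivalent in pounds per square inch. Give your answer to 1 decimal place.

15.0 psi

1 Pa = 0.000145038 psi, so 103559 × 0.000145038 = 15.0 psi.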